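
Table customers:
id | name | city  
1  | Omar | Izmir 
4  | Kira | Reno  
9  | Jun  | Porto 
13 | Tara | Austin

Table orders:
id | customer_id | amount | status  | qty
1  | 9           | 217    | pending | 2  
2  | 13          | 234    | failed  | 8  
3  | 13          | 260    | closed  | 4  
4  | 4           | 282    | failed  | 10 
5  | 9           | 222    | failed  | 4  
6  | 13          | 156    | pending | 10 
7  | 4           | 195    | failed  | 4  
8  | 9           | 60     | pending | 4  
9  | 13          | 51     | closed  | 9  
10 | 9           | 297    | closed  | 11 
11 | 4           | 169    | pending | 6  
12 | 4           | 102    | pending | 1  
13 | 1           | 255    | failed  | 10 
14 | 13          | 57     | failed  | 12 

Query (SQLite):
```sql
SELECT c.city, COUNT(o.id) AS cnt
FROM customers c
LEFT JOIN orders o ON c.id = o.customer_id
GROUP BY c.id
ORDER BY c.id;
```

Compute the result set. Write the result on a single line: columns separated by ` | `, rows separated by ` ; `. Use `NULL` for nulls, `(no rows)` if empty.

LEFT JOIN keeps every customers row; unmatched ones get NULL for orders columns.
Group by customers.id and compute COUNT(o.id). COUNT(col) of an all-NULL group is 0.
  1: ids {13} → COUNT(o.id)=1
  4: ids {4, 7, 11, 12} → COUNT(o.id)=4
  9: ids {1, 5, 8, 10} → COUNT(o.id)=4
  13: ids {2, 3, 6, 9, 14} → COUNT(o.id)=5

Izmir | 1 ; Reno | 4 ; Porto | 4 ; Austin | 5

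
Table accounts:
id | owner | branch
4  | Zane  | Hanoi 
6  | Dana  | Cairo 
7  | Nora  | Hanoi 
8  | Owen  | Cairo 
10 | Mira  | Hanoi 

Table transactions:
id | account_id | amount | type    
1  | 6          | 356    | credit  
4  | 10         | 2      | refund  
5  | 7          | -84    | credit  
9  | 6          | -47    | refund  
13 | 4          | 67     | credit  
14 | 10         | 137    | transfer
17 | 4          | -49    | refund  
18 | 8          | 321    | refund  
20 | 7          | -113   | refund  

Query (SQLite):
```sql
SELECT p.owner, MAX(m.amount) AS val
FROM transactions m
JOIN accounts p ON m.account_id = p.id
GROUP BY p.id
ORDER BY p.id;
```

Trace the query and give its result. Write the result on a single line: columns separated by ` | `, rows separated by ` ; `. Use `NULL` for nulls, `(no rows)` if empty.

Join each transactions row to its accounts via account_id.
Group joined rows by accounts.id; compute MAX(m.amount) per group.
  4: ids {13, 17} → MAX(m.amount)=67
  6: ids {1, 9} → MAX(m.amount)=356
  7: ids {5, 20} → MAX(m.amount)=-84
  8: ids {18} → MAX(m.amount)=321
  10: ids {4, 14} → MAX(m.amount)=137

Zane | 67 ; Dana | 356 ; Nora | -84 ; Owen | 321 ; Mira | 137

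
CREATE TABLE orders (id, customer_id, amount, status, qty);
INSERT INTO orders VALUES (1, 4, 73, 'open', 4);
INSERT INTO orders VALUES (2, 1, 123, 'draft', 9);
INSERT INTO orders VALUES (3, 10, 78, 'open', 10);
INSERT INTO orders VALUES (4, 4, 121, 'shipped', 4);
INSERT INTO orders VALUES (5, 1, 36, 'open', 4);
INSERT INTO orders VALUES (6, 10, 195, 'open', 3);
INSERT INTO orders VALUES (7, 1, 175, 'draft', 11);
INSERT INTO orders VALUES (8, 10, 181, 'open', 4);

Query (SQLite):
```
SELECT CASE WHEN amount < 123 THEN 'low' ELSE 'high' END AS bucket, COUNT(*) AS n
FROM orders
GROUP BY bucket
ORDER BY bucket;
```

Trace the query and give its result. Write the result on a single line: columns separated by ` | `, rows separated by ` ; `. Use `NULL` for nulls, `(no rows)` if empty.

high | 4 ; low | 4

Bucket rows by amount < 123 → 'low' else 'high'; count each bucket.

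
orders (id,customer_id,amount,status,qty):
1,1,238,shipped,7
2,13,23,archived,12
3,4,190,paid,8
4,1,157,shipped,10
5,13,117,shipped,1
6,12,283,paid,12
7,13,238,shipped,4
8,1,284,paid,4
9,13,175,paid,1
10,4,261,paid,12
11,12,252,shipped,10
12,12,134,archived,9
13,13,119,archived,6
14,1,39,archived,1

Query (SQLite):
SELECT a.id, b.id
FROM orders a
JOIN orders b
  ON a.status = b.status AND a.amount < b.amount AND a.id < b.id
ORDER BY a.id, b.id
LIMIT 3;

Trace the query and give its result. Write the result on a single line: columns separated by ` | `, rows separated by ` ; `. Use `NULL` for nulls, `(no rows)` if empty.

1 | 11 ; 2 | 12 ; 2 | 13

Pairs (a,b) with same status, a.amount < b.amount, a.id < b.id.
status groups: archived:{2,12,13,14} paid:{3,6,8,9,10} shipped:{1,4,5,7,11}
Ordered by (a.id, b.id); first 3.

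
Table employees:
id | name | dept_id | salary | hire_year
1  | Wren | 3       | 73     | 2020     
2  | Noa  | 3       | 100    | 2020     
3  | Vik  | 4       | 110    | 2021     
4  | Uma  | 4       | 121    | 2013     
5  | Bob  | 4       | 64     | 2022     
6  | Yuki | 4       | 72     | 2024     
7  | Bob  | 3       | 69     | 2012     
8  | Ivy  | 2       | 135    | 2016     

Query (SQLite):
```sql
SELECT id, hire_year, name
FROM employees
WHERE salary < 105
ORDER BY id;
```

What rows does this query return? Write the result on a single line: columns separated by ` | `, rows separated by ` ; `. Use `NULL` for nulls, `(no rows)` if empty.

1 | 2020 | Wren ; 2 | 2020 | Noa ; 5 | 2022 | Bob ; 6 | 2024 | Yuki ; 7 | 2012 | Bob

salary < 105: ids {1, 2, 5, 6, 7}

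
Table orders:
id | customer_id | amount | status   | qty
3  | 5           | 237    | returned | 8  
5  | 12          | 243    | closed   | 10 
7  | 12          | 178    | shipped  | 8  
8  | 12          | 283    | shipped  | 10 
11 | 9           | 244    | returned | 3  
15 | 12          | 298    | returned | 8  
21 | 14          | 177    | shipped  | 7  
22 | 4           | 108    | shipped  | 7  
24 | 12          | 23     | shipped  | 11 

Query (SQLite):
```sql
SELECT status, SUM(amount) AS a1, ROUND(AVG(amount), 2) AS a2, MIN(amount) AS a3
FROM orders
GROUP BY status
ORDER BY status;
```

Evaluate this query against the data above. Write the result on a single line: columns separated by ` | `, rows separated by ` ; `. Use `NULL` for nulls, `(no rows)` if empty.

closed | 243 | 243 | 243 ; returned | 779 | 259.67 | 237 ; shipped | 769 | 153.8 | 23

Group orders by status.
Per group compute: SUM(amount), ROUND(AVG(amount), 2), MIN(amount).
  closed: ids {5} → SUM(amount)=243, ROUND(AVG(amount), 2)=243, MIN(amount)=243
  returned: ids {3, 11, 15} → SUM(amount)=779, ROUND(AVG(amount), 2)=259.67, MIN(amount)=237
  shipped: ids {7, 8, 21, 22, 24} → SUM(amount)=769, ROUND(AVG(amount), 2)=153.8, MIN(amount)=23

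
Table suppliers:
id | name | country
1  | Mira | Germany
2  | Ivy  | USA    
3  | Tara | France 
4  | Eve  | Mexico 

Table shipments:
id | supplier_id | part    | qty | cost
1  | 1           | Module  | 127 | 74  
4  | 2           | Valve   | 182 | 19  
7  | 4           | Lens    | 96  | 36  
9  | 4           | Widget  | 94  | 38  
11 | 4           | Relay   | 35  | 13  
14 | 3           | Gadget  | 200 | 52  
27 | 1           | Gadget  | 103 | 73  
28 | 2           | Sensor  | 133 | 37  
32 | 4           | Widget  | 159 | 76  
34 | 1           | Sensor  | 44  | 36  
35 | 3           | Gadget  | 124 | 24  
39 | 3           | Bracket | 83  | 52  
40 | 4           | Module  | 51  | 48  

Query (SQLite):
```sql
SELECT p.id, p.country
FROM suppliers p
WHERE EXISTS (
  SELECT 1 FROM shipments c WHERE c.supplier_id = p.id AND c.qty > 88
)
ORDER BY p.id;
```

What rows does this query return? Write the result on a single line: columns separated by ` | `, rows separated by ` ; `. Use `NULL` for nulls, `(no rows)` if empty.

1 | Germany ; 2 | USA ; 3 | France ; 4 | Mexico

For each suppliers row, check whether any shipments with matching supplier_id has qty > 88.
Keep rows where that is true.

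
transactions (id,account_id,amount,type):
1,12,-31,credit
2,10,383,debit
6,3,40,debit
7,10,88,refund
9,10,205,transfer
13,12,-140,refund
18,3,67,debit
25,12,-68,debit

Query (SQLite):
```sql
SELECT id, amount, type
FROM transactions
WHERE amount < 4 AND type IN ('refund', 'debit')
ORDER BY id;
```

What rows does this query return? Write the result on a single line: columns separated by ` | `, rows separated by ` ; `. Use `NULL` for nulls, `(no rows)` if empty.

amount < 4: ids {1, 13, 25}
type IN ('refund', 'debit'): ids {2, 6, 7, 13, 18, 25}
Combine with AND.

13 | -140 | refund ; 25 | -68 | debit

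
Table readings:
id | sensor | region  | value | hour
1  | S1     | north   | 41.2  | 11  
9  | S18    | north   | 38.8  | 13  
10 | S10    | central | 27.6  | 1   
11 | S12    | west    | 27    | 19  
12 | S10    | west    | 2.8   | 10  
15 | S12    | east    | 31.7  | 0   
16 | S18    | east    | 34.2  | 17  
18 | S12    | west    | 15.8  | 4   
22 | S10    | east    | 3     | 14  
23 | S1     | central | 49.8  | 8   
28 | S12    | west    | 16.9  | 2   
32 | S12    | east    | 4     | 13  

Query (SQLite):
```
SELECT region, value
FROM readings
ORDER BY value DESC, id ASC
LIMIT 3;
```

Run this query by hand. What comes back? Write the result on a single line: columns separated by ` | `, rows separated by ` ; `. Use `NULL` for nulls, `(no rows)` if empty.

central | 49.8 ; north | 41.2 ; north | 38.8

Sort by value desc, tiebreak id asc: (49.8, id=23), (41.2, id=1), (38.8, id=9), (34.2, id=16), (31.7, id=15), (27.6, id=10) …. Take first 3.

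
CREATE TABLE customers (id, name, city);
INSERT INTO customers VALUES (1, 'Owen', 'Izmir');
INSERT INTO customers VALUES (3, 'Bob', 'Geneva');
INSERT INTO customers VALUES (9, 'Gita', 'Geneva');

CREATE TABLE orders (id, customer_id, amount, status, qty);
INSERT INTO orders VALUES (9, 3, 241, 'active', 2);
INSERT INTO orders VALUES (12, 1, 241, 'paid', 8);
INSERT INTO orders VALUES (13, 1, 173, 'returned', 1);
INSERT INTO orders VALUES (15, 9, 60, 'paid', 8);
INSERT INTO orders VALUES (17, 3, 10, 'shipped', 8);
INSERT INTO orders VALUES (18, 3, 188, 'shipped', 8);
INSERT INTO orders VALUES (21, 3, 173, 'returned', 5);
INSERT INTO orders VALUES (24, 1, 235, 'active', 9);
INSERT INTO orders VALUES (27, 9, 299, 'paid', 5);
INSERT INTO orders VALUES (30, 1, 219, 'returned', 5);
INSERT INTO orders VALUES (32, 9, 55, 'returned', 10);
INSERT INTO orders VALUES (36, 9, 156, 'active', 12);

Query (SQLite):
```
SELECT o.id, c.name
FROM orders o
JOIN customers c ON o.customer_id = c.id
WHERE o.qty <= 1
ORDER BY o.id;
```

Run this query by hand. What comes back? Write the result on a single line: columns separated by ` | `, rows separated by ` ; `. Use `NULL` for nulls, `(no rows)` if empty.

Each orders row matches the customers row where customer_id = customers.id.
Then keep rows with o.qty <= 1.

13 | Owen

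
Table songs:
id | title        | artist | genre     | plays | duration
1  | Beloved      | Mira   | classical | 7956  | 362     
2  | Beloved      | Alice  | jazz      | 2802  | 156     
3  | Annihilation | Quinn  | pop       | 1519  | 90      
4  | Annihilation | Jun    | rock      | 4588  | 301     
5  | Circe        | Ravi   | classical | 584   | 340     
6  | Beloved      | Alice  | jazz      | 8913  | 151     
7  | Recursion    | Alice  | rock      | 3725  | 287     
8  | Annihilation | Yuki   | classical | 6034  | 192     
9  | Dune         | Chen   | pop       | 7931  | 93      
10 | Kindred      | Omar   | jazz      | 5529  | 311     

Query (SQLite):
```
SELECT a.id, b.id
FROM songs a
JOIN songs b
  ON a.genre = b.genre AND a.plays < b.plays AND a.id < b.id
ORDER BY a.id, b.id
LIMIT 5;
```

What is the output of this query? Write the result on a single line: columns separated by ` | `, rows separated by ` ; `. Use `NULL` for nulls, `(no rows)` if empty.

Pairs (a,b) with same genre, a.plays < b.plays, a.id < b.id.
genre groups: classical:{1,5,8} jazz:{2,6,10} pop:{3,9} rock:{4,7}
Ordered by (a.id, b.id); first 5.

2 | 6 ; 2 | 10 ; 3 | 9 ; 5 | 8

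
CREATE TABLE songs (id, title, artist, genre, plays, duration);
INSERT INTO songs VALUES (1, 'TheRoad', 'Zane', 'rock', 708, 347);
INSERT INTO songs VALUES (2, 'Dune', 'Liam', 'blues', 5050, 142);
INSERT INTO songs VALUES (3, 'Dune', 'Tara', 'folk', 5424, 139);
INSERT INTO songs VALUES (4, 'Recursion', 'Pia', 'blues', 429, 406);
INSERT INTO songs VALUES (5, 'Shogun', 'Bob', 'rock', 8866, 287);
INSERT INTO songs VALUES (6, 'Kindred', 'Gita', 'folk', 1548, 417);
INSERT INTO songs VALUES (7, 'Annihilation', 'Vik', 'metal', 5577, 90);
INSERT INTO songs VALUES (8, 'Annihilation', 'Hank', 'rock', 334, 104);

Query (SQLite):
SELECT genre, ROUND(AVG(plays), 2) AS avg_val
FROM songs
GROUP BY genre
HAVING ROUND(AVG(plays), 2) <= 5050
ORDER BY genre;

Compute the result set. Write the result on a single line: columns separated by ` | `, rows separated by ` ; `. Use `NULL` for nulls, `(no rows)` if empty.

Partition songs by genre; compute ROUND(AVG(plays), 2) within each group.
HAVING: keep groups where ROUND(AVG(plays), 2) <= 5050.
  blues: ids {2, 4} → ROUND(AVG(plays), 2)=2739.5
  folk: ids {3, 6} → ROUND(AVG(plays), 2)=3486
  metal: ids {7} → ROUND(AVG(plays), 2)=5577
  rock: ids {1, 5, 8} → ROUND(AVG(plays), 2)=3302.67

blues | 2739.5 ; folk | 3486 ; rock | 3302.67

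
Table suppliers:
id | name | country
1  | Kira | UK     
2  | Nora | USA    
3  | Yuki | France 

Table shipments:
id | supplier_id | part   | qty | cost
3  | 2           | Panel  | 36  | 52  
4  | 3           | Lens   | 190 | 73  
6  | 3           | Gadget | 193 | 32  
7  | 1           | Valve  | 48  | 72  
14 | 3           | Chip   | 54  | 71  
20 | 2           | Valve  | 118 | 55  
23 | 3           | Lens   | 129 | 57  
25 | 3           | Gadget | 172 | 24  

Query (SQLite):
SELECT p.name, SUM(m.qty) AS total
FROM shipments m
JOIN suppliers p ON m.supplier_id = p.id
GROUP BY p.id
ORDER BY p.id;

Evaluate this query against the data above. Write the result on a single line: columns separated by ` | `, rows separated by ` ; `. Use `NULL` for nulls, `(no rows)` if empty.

Join each shipments row to its suppliers via supplier_id.
Group joined rows by suppliers.id; compute SUM(m.qty) per group.
  1: ids {7} → SUM(m.qty)=48
  2: ids {3, 20} → SUM(m.qty)=154
  3: ids {4, 6, 14, 23, 25} → SUM(m.qty)=738

Kira | 48 ; Nora | 154 ; Yuki | 738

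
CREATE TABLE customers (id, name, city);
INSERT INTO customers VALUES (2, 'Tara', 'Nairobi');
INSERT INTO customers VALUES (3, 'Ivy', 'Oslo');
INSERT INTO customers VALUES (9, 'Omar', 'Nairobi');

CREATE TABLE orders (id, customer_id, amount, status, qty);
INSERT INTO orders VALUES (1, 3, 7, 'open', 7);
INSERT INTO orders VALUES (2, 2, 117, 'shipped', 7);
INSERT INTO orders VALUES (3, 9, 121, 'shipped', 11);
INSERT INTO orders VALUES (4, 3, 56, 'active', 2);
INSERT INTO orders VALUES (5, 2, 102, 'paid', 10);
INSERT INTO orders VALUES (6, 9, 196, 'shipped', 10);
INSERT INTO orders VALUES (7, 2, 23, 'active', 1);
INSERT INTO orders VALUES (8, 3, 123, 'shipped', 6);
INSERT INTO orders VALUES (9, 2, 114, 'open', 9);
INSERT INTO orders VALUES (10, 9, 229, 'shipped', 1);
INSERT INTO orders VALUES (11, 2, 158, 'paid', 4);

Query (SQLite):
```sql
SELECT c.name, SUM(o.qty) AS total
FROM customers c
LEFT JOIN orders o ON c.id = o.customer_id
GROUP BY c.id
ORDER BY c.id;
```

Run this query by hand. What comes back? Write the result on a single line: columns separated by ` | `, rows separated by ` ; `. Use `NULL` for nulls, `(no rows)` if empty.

LEFT JOIN keeps every customers row; unmatched ones get NULL for orders columns.
Group by customers.id and compute SUM(o.qty). SUM over an all-NULL group is NULL.
  2: ids {2, 5, 7, 9, 11} → SUM(o.qty)=31
  3: ids {1, 4, 8} → SUM(o.qty)=15
  9: ids {3, 6, 10} → SUM(o.qty)=22

Tara | 31 ; Ivy | 15 ; Omar | 22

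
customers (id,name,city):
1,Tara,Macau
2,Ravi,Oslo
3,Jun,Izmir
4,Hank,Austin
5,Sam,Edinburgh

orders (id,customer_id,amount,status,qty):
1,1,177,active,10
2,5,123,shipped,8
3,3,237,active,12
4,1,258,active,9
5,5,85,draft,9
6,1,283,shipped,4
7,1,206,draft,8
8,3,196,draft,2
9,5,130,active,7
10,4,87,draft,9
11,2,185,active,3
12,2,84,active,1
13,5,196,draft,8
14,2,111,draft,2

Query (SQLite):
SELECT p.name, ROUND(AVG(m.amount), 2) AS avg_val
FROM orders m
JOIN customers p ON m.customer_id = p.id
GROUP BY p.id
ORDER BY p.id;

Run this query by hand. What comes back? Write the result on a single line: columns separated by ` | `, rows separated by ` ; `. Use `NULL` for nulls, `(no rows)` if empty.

Join each orders row to its customers via customer_id.
Group joined rows by customers.id; compute ROUND(AVG(m.amount), 2) per group.
  1: ids {1, 4, 6, 7} → ROUND(AVG(m.amount), 2)=231
  2: ids {11, 12, 14} → ROUND(AVG(m.amount), 2)=126.67
  3: ids {3, 8} → ROUND(AVG(m.amount), 2)=216.5
  4: ids {10} → ROUND(AVG(m.amount), 2)=87
  5: ids {2, 5, 9, 13} → ROUND(AVG(m.amount), 2)=133.5

Tara | 231 ; Ravi | 126.67 ; Jun | 216.5 ; Hank | 87 ; Sam | 133.5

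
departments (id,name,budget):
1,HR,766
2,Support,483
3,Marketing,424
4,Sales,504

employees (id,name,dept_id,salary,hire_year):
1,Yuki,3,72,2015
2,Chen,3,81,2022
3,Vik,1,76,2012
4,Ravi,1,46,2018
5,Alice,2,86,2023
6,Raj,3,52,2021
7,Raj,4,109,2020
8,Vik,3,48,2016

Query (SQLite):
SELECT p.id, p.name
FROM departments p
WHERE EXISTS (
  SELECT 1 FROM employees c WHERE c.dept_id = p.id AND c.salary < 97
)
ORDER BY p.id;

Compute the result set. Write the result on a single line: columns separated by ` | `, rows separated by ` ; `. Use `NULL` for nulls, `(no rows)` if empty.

1 | HR ; 2 | Support ; 3 | Marketing

For each departments row, check whether any employees with matching dept_id has salary < 97.
Keep rows where that is true.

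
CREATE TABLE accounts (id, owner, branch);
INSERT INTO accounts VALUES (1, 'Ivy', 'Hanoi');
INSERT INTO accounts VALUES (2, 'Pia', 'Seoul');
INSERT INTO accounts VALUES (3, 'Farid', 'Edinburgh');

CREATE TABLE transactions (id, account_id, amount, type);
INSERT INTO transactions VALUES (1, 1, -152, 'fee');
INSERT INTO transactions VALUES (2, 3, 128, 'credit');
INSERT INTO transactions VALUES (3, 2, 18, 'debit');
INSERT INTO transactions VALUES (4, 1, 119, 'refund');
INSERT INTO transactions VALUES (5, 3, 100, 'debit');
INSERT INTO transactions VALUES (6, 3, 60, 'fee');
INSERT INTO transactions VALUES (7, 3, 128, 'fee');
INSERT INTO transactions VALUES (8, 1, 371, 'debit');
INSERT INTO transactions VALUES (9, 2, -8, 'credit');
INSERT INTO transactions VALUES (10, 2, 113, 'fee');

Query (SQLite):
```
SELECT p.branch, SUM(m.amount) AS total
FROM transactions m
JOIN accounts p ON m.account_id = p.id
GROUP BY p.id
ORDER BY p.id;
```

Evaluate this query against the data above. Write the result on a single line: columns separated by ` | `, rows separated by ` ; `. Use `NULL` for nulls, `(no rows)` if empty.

Hanoi | 338 ; Seoul | 123 ; Edinburgh | 416

Join each transactions row to its accounts via account_id.
Group joined rows by accounts.id; compute SUM(m.amount) per group.
  1: ids {1, 4, 8} → SUM(m.amount)=338
  2: ids {3, 9, 10} → SUM(m.amount)=123
  3: ids {2, 5, 6, 7} → SUM(m.amount)=416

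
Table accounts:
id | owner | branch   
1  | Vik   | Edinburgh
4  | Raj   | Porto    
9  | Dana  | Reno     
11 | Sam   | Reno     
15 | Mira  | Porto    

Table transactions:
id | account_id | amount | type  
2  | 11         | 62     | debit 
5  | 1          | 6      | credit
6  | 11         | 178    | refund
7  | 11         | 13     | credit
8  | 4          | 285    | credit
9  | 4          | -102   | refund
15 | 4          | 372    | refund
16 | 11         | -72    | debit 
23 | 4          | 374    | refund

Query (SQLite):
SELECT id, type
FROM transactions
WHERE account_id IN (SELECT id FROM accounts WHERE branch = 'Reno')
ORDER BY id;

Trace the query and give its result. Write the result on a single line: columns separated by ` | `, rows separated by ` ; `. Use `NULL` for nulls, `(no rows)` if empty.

Inner query: accounts.id where branch = 'Reno'.
Outer: keep transactions rows whose account_id is in that set.
Inner query → {9, 11}

2 | debit ; 6 | refund ; 7 | credit ; 16 | debit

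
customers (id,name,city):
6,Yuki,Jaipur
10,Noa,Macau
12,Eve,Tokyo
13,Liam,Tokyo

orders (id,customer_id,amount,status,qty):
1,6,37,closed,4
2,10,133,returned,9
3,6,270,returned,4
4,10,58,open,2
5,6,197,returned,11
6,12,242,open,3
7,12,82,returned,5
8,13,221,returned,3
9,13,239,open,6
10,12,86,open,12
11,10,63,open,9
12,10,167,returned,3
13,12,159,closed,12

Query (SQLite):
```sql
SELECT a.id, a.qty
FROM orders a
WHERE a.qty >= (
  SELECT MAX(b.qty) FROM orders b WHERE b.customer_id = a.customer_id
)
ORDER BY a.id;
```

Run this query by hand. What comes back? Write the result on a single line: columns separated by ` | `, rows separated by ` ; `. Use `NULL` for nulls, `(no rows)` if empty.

2 | 9 ; 5 | 11 ; 9 | 6 ; 10 | 12 ; 11 | 9 ; 13 | 12

For each orders row a, compute MAX(qty) over rows sharing a.customer_id.
Keep row a if a.qty >= that per-group MAX.
  customer_id=6: MAX(qty) = 11
  customer_id=10: MAX(qty) = 9
  customer_id=12: MAX(qty) = 12
  customer_id=13: MAX(qty) = 6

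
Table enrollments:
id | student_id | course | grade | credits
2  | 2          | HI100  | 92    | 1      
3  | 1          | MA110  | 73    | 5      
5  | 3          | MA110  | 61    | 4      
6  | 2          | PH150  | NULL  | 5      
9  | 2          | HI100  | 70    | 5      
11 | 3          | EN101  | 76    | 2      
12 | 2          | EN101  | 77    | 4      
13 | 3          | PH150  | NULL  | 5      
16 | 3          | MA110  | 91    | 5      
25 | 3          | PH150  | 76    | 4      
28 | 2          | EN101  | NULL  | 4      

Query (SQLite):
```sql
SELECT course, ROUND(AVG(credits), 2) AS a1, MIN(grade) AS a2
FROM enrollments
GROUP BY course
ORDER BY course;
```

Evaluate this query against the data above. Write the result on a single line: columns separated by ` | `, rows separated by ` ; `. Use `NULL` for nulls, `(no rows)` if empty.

EN101 | 3.33 | 76 ; HI100 | 3 | 70 ; MA110 | 4.67 | 61 ; PH150 | 4.67 | 76

Group enrollments by course.
Per group compute: ROUND(AVG(credits), 2), MIN(grade).
  EN101: ids {11, 12, 28} → ROUND(AVG(credits), 2)=3.33, MIN(grade)=76
  HI100: ids {2, 9} → ROUND(AVG(credits), 2)=3, MIN(grade)=70
  MA110: ids {3, 5, 16} → ROUND(AVG(credits), 2)=4.67, MIN(grade)=61
  PH150: ids {6, 13, 25} → ROUND(AVG(credits), 2)=4.67, MIN(grade)=76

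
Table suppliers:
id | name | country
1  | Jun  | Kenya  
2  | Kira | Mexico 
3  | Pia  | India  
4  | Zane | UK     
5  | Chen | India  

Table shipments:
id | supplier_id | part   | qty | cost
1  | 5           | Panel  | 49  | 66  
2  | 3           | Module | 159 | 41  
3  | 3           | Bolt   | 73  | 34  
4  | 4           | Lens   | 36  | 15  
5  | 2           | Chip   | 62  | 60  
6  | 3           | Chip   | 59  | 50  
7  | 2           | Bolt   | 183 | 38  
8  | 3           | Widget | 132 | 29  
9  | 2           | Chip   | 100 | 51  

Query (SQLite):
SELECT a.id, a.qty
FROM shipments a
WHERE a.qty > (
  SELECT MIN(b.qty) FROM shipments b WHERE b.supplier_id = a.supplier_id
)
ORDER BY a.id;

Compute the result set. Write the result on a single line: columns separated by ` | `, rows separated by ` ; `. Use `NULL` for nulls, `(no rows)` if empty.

2 | 159 ; 3 | 73 ; 7 | 183 ; 8 | 132 ; 9 | 100

For each shipments row a, compute MIN(qty) over rows sharing a.supplier_id.
Keep row a if a.qty > that per-group MIN.
  supplier_id=2: MIN(qty) = 62
  supplier_id=3: MIN(qty) = 59
  supplier_id=4: MIN(qty) = 36
  supplier_id=5: MIN(qty) = 49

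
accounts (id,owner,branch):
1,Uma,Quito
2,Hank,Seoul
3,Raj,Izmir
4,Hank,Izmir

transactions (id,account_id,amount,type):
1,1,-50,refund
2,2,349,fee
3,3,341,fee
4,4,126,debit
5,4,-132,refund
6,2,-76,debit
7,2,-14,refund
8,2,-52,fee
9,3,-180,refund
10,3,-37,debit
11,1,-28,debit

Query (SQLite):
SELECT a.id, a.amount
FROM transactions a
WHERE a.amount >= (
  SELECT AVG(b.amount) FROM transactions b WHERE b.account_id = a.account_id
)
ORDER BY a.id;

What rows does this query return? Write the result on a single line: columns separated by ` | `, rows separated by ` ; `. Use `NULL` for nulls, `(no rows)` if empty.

For each transactions row a, compute AVG(amount) over rows sharing a.account_id.
Keep row a if a.amount >= that per-group AVG.
  account_id=1: AVG(amount) = -39.0
  account_id=2: AVG(amount) = 51.75
  account_id=3: AVG(amount) = 41.333333
  account_id=4: AVG(amount) = -3.0

2 | 349 ; 3 | 341 ; 4 | 126 ; 11 | -28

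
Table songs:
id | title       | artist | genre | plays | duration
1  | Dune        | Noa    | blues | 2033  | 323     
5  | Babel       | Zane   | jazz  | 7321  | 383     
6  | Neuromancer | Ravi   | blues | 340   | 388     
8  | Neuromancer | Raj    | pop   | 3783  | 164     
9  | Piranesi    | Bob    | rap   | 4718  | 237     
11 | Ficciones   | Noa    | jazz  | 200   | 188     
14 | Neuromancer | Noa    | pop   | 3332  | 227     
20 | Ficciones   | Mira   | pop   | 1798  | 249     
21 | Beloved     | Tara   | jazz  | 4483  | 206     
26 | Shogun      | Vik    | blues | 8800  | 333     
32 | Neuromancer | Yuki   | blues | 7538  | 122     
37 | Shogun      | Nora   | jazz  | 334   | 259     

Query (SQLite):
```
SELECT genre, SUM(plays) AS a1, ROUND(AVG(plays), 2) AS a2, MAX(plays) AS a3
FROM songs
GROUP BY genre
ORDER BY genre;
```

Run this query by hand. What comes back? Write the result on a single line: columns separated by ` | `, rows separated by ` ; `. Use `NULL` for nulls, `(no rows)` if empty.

Group songs by genre.
Per group compute: SUM(plays), ROUND(AVG(plays), 2), MAX(plays).
  blues: ids {1, 6, 26, 32} → SUM(plays)=18711, ROUND(AVG(plays), 2)=4677.75, MAX(plays)=8800
  jazz: ids {5, 11, 21, 37} → SUM(plays)=12338, ROUND(AVG(plays), 2)=3084.5, MAX(plays)=7321
  pop: ids {8, 14, 20} → SUM(plays)=8913, ROUND(AVG(plays), 2)=2971, MAX(plays)=3783
  rap: ids {9} → SUM(plays)=4718, ROUND(AVG(plays), 2)=4718, MAX(plays)=4718

blues | 18711 | 4677.75 | 8800 ; jazz | 12338 | 3084.5 | 7321 ; pop | 8913 | 2971 | 3783 ; rap | 4718 | 4718 | 4718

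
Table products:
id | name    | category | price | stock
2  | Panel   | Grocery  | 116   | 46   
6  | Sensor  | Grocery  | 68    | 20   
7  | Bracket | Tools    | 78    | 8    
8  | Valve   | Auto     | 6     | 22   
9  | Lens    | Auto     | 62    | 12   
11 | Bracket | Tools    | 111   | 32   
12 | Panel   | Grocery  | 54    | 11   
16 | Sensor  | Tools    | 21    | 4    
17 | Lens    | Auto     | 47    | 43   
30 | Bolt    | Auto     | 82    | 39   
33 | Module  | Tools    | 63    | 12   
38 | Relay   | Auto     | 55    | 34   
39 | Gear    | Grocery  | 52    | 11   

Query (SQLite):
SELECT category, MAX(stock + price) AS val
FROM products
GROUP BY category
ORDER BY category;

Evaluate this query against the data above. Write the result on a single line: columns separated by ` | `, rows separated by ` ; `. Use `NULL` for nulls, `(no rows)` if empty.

For each row compute stock + price.
Group by category; take MAX of the expression per group.
  Auto: ids {8, 9, 17, 30, 38} → MAX(stock + price)=121
  Grocery: ids {2, 6, 12, 39} → MAX(stock + price)=162
  Tools: ids {7, 11, 16, 33} → MAX(stock + price)=143

Auto | 121 ; Grocery | 162 ; Tools | 143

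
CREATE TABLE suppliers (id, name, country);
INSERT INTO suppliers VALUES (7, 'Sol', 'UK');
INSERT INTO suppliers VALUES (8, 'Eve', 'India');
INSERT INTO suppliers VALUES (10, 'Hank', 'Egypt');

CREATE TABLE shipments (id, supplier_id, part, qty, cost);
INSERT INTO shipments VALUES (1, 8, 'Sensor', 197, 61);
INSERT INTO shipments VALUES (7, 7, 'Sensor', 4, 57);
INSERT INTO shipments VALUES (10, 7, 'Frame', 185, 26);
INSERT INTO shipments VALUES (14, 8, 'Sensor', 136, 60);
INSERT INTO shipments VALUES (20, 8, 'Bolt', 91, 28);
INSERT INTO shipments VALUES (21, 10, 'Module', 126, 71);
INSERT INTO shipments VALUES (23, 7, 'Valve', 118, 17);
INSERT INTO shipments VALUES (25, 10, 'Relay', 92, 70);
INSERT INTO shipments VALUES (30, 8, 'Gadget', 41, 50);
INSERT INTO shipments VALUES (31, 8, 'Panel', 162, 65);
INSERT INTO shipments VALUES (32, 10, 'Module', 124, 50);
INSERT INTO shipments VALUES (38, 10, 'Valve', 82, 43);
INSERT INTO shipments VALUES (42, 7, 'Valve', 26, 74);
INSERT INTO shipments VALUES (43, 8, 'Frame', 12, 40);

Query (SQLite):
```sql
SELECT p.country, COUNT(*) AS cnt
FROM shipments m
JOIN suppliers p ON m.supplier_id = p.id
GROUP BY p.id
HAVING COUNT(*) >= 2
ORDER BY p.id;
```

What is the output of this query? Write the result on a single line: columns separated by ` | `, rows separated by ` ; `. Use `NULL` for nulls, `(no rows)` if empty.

UK | 4 ; India | 6 ; Egypt | 4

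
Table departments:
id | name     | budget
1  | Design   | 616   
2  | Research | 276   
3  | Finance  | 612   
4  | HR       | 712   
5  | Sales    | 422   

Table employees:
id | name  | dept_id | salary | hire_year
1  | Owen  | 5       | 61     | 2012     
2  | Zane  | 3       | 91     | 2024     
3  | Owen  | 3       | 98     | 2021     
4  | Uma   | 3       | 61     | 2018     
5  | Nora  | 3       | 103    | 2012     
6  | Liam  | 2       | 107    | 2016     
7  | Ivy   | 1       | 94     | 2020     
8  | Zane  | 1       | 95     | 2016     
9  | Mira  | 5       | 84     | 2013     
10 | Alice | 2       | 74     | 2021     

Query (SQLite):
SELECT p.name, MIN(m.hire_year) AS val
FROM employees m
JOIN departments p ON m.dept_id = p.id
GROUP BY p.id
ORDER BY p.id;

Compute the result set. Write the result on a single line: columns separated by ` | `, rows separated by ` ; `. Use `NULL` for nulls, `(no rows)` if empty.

Design | 2016 ; Research | 2016 ; Finance | 2012 ; Sales | 2012

Join each employees row to its departments via dept_id.
Group joined rows by departments.id; compute MIN(m.hire_year) per group.
  1: ids {7, 8} → MIN(m.hire_year)=2016
  2: ids {6, 10} → MIN(m.hire_year)=2016
  3: ids {2, 3, 4, 5} → MIN(m.hire_year)=2012
  5: ids {1, 9} → MIN(m.hire_year)=2012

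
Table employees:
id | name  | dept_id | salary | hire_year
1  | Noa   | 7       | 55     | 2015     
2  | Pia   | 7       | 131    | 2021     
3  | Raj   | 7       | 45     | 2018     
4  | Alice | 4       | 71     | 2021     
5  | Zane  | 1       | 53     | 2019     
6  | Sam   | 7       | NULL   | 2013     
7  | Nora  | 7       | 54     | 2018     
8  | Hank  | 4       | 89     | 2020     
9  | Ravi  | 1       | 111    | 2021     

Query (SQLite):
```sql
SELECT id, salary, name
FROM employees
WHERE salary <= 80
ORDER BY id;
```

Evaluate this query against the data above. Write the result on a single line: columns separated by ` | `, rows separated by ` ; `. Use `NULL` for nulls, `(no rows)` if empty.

1 | 55 | Noa ; 3 | 45 | Raj ; 4 | 71 | Alice ; 5 | 53 | Zane ; 7 | 54 | Nora

salary <= 80: ids {1, 3, 4, 5, 7}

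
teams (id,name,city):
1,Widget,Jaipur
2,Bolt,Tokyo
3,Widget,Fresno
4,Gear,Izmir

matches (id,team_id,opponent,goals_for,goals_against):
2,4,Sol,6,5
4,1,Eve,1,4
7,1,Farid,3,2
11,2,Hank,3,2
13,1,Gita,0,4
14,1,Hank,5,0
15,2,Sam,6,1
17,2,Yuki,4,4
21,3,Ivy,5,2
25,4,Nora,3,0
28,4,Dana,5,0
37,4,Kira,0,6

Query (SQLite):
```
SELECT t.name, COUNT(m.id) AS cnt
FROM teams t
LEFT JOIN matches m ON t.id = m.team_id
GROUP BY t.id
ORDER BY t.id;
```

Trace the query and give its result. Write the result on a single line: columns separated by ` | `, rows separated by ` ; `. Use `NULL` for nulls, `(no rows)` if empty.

LEFT JOIN keeps every teams row; unmatched ones get NULL for matches columns.
Group by teams.id and compute COUNT(m.id). COUNT(col) of an all-NULL group is 0.
  1: ids {4, 7, 13, 14} → COUNT(m.id)=4
  2: ids {11, 15, 17} → COUNT(m.id)=3
  3: ids {21} → COUNT(m.id)=1
  4: ids {2, 25, 28, 37} → COUNT(m.id)=4

Widget | 4 ; Bolt | 3 ; Widget | 1 ; Gear | 4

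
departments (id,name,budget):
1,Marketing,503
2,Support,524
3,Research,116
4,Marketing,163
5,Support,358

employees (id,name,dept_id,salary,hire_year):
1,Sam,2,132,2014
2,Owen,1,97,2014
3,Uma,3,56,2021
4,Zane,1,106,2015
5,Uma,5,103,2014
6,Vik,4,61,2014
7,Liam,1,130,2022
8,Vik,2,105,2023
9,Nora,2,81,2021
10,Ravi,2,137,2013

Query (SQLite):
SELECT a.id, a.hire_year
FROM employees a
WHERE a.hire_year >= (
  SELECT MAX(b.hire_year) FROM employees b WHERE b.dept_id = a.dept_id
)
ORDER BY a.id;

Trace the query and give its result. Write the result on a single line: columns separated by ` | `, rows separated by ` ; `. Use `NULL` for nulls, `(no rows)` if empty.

For each employees row a, compute MAX(hire_year) over rows sharing a.dept_id.
Keep row a if a.hire_year >= that per-group MAX.
  dept_id=1: MAX(hire_year) = 2022
  dept_id=2: MAX(hire_year) = 2023
  dept_id=3: MAX(hire_year) = 2021
  dept_id=4: MAX(hire_year) = 2014
  dept_id=5: MAX(hire_year) = 2014

3 | 2021 ; 5 | 2014 ; 6 | 2014 ; 7 | 2022 ; 8 | 2023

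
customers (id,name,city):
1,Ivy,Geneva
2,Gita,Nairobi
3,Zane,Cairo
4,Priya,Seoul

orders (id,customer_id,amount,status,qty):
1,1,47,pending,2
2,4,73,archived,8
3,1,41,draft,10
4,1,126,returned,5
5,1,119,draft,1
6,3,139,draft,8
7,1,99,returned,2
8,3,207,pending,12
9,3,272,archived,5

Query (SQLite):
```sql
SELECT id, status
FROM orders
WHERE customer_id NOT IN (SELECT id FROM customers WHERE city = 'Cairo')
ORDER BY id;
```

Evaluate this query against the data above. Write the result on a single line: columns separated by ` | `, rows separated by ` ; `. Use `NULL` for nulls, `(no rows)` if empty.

Inner query: customers.id where city = 'Cairo'.
Outer: keep orders rows whose customer_id is not in that set.
Inner query → {3}

1 | pending ; 2 | archived ; 3 | draft ; 4 | returned ; 5 | draft ; 7 | returned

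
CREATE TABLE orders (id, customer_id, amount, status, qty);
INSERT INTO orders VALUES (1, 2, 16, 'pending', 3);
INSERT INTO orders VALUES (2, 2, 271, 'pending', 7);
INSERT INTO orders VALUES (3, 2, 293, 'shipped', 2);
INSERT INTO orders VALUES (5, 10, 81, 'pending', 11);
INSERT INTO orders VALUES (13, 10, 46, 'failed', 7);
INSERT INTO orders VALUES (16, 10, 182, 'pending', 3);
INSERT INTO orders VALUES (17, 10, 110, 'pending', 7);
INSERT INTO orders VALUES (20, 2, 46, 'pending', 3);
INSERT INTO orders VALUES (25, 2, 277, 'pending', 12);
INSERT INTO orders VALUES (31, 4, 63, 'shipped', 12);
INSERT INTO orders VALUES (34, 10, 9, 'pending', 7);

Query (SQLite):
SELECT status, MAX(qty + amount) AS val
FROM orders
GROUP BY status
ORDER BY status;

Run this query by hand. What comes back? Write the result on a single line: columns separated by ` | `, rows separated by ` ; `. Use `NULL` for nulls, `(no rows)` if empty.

failed | 53 ; pending | 289 ; shipped | 295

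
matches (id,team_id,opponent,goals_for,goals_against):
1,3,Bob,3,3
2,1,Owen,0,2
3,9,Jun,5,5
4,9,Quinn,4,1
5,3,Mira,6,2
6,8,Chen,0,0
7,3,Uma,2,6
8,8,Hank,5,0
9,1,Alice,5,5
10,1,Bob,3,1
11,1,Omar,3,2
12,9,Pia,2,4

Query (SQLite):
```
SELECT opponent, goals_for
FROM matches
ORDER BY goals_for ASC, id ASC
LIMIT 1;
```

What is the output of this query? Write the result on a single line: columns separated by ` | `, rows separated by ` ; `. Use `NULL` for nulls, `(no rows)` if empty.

Sort by goals_for asc, tiebreak id asc: (0, id=2), (0, id=6), (2, id=7), (2, id=12) …. Take first 1.

Owen | 0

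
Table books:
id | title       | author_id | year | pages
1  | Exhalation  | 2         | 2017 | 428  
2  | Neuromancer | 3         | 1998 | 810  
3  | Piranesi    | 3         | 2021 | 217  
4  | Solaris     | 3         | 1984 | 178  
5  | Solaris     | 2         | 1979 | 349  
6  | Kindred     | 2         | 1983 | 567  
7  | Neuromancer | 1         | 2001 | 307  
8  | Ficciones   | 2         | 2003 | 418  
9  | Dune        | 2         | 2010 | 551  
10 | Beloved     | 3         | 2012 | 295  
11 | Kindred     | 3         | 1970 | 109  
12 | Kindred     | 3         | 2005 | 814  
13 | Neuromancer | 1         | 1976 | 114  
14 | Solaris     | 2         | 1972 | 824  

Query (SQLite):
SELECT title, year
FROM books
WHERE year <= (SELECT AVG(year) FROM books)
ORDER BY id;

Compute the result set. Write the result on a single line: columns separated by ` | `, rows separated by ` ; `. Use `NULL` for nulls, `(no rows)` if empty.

Scalar subquery: AVG(year) over all books rows = 1995.071429 (≈; comparison uses full precision).
Keep rows where year <= that value.

Solaris | 1984 ; Solaris | 1979 ; Kindred | 1983 ; Kindred | 1970 ; Neuromancer | 1976 ; Solaris | 1972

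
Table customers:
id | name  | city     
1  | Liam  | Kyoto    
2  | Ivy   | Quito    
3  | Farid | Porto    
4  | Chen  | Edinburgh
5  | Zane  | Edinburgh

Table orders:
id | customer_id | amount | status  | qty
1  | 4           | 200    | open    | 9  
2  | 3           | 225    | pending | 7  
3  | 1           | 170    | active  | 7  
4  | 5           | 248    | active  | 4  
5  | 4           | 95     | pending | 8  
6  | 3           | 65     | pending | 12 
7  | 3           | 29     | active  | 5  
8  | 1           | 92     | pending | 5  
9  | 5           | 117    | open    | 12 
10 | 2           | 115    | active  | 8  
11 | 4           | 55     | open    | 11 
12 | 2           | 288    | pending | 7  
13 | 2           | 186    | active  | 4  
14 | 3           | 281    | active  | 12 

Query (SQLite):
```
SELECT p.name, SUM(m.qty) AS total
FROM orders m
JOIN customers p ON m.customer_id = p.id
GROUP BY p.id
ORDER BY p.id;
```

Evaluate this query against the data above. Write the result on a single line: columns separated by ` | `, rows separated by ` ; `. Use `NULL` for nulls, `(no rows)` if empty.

Liam | 12 ; Ivy | 19 ; Farid | 36 ; Chen | 28 ; Zane | 16

Join each orders row to its customers via customer_id.
Group joined rows by customers.id; compute SUM(m.qty) per group.
  1: ids {3, 8} → SUM(m.qty)=12
  2: ids {10, 12, 13} → SUM(m.qty)=19
  3: ids {2, 6, 7, 14} → SUM(m.qty)=36
  4: ids {1, 5, 11} → SUM(m.qty)=28
  5: ids {4, 9} → SUM(m.qty)=16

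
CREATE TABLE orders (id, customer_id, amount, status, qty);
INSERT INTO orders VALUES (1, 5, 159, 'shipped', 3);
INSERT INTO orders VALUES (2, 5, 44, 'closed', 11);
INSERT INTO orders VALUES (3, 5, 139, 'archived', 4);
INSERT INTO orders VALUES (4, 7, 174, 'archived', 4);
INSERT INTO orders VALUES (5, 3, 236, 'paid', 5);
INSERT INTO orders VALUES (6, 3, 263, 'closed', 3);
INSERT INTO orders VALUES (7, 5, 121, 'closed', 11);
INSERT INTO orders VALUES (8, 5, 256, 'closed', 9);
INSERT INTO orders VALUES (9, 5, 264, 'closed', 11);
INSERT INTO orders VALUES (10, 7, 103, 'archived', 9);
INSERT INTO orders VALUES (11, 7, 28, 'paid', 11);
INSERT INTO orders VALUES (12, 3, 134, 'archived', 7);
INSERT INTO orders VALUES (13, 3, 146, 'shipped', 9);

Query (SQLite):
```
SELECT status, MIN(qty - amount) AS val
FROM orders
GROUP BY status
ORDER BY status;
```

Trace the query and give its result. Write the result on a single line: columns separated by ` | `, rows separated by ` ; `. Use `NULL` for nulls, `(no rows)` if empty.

archived | -170 ; closed | -260 ; paid | -231 ; shipped | -156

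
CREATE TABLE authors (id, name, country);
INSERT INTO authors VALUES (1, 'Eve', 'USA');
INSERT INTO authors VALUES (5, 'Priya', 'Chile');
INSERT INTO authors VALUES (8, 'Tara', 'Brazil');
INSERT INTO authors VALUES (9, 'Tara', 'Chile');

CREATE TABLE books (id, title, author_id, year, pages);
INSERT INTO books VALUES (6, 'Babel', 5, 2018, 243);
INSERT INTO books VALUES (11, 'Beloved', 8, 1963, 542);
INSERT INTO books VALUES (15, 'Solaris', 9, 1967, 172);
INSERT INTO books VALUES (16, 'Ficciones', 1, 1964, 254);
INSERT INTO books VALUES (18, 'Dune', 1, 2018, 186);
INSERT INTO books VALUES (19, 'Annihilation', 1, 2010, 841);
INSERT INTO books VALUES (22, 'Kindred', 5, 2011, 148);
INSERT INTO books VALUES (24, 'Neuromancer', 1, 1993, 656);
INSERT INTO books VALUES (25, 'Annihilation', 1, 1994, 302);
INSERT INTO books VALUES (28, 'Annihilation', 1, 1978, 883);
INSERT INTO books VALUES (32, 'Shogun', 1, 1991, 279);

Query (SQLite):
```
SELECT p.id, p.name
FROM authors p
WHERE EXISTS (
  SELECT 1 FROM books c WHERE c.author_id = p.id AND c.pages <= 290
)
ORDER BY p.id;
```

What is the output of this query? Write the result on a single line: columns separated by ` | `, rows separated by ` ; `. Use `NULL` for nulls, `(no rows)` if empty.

For each authors row, check whether any books with matching author_id has pages <= 290.
Keep rows where that is true.

1 | Eve ; 5 | Priya ; 9 | Tara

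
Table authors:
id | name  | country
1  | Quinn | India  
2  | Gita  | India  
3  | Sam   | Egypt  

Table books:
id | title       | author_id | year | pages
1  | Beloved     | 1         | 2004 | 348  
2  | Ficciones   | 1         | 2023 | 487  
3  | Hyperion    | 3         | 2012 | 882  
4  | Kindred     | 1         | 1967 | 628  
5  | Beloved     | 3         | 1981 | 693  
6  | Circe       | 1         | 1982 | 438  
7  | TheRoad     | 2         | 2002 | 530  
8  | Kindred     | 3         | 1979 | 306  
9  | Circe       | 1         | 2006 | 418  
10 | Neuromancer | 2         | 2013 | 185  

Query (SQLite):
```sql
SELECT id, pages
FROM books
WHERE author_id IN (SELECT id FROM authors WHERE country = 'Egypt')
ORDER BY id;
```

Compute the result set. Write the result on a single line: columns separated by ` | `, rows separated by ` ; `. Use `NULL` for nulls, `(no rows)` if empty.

Inner query: authors.id where country = 'Egypt'.
Outer: keep books rows whose author_id is in that set.
Inner query → {3}

3 | 882 ; 5 | 693 ; 8 | 306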